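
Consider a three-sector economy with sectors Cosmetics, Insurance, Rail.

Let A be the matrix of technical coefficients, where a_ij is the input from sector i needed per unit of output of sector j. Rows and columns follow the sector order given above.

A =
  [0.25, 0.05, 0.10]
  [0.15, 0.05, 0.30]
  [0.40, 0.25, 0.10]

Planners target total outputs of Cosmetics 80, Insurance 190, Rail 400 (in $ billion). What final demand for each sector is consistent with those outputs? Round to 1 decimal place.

d_C = 10.5, d_I = 48.5, d_R = 280.5

I − A =
  [   0.75    -0.05    -0.10]
  [  -0.15     0.95    -0.30]
  [  -0.40    -0.25     0.90]
d = (I − A) x:
  d_C = (+0.75)·80 + (-0.05)·190 + (-0.10)·400 = 10.5
  d_I = (-0.15)·80 + (+0.95)·190 + (-0.30)·400 = 48.5
  d_R = (-0.40)·80 + (-0.25)·190 + (+0.90)·400 = 280.5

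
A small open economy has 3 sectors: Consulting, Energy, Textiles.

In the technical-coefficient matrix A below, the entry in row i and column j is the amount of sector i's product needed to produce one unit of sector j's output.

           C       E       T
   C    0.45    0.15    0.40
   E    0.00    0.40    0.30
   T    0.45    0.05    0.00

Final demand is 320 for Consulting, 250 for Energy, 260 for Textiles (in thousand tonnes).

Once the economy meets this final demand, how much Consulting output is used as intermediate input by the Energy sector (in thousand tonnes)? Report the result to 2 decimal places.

I − A =
  [   0.55    -0.15    -0.40]
  [   0.00     0.60    -0.30]
  [  -0.45    -0.05     1.00]
Cofactors of I−A, C_ij = (−1)^(i+j)·(minor ij) (rows/columns in the sector order above):
  C_11 = (0.60)(1.00) − (-0.30)(-0.05) = 0.5850
  C_12 = −[(0.00)(1.00) − (-0.30)(-0.45)] = 0.1350
  C_13 = (0.00)(-0.05) − (0.60)(-0.45) = 0.2700
  C_21 = −[(-0.15)(1.00) − (-0.40)(-0.05)] = 0.1700
  C_22 = (0.55)(1.00) − (-0.40)(-0.45) = 0.3700
  C_23 = −[(0.55)(-0.05) − (-0.15)(-0.45)] = 0.0950
  C_31 = (-0.15)(-0.30) − (-0.40)(0.60) = 0.2850
  C_32 = −[(0.55)(-0.30) − (-0.40)(0.00)] = 0.1650
  C_33 = (0.55)(0.60) − (-0.15)(0.00) = 0.3300
det(I−A) = Σ_j (I−A)_1j·C_1j = (0.55)(0.5850) + (-0.15)(0.1350) + (-0.40)(0.2700) = 0.1935
adj(I−A) = Cᵀ =
  [ 0.5850   0.1700   0.2850]
  [ 0.1350   0.3700   0.1650]
  [ 0.2700   0.0950   0.3300]
(I − A)⁻¹ = adj(I−A) / det(I−A) ≈
  [   3.0233     0.8786     1.4729]
  [   0.6977     1.9121     0.8527]
  [   1.3953     0.4910     1.7054]
First solve x = (I − A)⁻¹ d = adj(I−A)·d / det(I−A); in particular x_E = (0.1350·320 + 0.3700·250 + 0.1650·260) / 0.1935 = 178.60 / 0.1935 ≈ 922.9974.
Intermediate flow from C to E: z_CE = a_CE · x_E = 0.15 × 178.60 / 0.1935 = 26.79 / 0.1935 ≈ 138.45.

z_CE = 138.45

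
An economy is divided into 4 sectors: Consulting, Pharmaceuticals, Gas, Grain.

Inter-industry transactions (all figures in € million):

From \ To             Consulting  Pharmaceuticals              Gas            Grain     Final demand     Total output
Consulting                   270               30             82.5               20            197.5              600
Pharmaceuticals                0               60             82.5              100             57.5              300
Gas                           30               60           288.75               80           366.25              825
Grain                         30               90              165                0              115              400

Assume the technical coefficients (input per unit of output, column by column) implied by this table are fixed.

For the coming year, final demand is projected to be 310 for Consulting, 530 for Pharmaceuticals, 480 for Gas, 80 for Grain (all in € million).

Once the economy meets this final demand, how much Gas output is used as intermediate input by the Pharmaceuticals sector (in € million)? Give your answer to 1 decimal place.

Technical coefficients a_ij = z_ij / X_j:
  a_11 = 270/600 = 0.45, a_21 = 0/600 = 0.00, a_31 = 30/600 = 0.05, a_41 = 30/600 = 0.05
  a_12 = 30/300 = 0.10, a_22 = 60/300 = 0.20, a_32 = 60/300 = 0.20, a_42 = 90/300 = 0.30
  a_13 = 82.5/825 = 0.10, a_23 = 82.5/825 = 0.10, a_33 = 288.75/825 = 0.35, a_43 = 165/825 = 0.20
  a_14 = 20/400 = 0.05, a_24 = 100/400 = 0.25, a_34 = 80/400 = 0.20, a_44 = 0/400 = 0.00
I − A =
  [   0.55    -0.10    -0.10    -0.05]
  [   0.00     0.80    -0.10    -0.25]
  [  -0.05    -0.20     0.65    -0.20]
  [  -0.05    -0.30    -0.20     1.00]
Compute the cofactors C_ij = (−1)^(i+j)·(3×3 minor ij) of I−A; the adjugate is their transpose:
adj(I−A) = Cᵀ =
  [ 0.403250   0.098750   0.097000   0.064250]
  [ 0.016625   0.327375   0.083500   0.099375]
  [ 0.046750   0.149250   0.395500   0.118750]
  [ 0.034500   0.133000   0.109000   0.270500]
det(I−A) = Σ_j (I−A)_1j·C_1j = (0.55)(0.403250) + (-0.10)(0.016625) + (-0.10)(0.046750) + (-0.05)(0.034500) = 0.213725
(I − A)⁻¹ = adj(I−A) / det(I−A) ≈
  [   1.8868     0.4620     0.4539     0.3006]
  [   0.0778     1.5318     0.3907     0.4650]
  [   0.2187     0.6983     1.8505     0.5556]
  [   0.1614     0.6223     0.5100     1.2656]
First solve x = (I − A)⁻¹ d = adj(I−A)·d / det(I−A); in particular x_2 = (0.016625·310 + 0.327375·530 + 0.083500·480 + 0.099375·80) / 0.213725 = 226.6925 / 0.213725 ≈ 1060.674.
Intermediate flow from 3 to 2: z_32 = a_32 · x_2 = 0.20 × 226.6925 / 0.213725 = 45.3385 / 0.213725 ≈ 212.1.

z_32 = 212.1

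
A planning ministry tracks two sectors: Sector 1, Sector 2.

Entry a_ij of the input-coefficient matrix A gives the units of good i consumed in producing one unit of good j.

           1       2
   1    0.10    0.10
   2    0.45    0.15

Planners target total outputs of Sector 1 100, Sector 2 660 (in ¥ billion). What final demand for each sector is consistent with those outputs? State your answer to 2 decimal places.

I − A =
  [   0.90    -0.10]
  [  -0.45     0.85]
d = (I − A) x:
  d_1 = (+0.90)·100 + (-0.10)·660 = 24.00
  d_2 = (-0.45)·100 + (+0.85)·660 = 516.00

d_1 = 24.00, d_2 = 516.00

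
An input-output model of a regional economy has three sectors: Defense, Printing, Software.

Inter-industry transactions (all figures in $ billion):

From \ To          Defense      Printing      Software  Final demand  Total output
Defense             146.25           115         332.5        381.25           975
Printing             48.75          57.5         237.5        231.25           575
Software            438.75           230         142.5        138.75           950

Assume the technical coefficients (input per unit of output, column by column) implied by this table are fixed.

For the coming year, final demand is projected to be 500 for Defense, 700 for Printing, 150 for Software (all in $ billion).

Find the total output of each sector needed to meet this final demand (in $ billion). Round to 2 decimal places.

x_D = 1567.44, x_P = 1316.47, x_S = 1625.81

Technical coefficients a_ij = z_ij / X_j:
  a_DD = 146.25/975 = 0.15, a_PD = 48.75/975 = 0.05, a_SD = 438.75/975 = 0.45
  a_DP = 115/575 = 0.20, a_PP = 57.5/575 = 0.10, a_SP = 230/575 = 0.40
  a_DS = 332.5/950 = 0.35, a_PS = 237.5/950 = 0.25, a_SS = 142.5/950 = 0.15
I − A =
  [   0.85    -0.20    -0.35]
  [  -0.05     0.90    -0.25]
  [  -0.45    -0.40     0.85]
Cofactors of I−A, C_ij = (−1)^(i+j)·(minor ij) (rows/columns in the sector order above):
  C_11 = (0.90)(0.85) − (-0.25)(-0.40) = 0.6650
  C_12 = −[(-0.05)(0.85) − (-0.25)(-0.45)] = 0.1550
  C_13 = (-0.05)(-0.40) − (0.90)(-0.45) = 0.4250
  C_21 = −[(-0.20)(0.85) − (-0.35)(-0.40)] = 0.3100
  C_22 = (0.85)(0.85) − (-0.35)(-0.45) = 0.5650
  C_23 = −[(0.85)(-0.40) − (-0.20)(-0.45)] = 0.4300
  C_31 = (-0.20)(-0.25) − (-0.35)(0.90) = 0.3650
  C_32 = −[(0.85)(-0.25) − (-0.35)(-0.05)] = 0.2300
  C_33 = (0.85)(0.90) − (-0.20)(-0.05) = 0.7550
det(I−A) = Σ_j (I−A)_1j·C_1j = (0.85)(0.6650) + (-0.20)(0.1550) + (-0.35)(0.4250) = 0.3855
adj(I−A) = Cᵀ =
  [ 0.6650   0.3100   0.3650]
  [ 0.1550   0.5650   0.2300]
  [ 0.4250   0.4300   0.7550]
(I − A)⁻¹ = adj(I−A) / det(I−A) ≈
  [   1.7250     0.8042     0.9468]
  [   0.4021     1.4656     0.5966]
  [   1.1025     1.1154     1.9585]
x = (I − A)⁻¹ d = adj(I−A)·d / det(I−A), with det(I−A) = 0.3855:
  x_D = (0.6650·500 + 0.3100·700 + 0.3650·150) / 0.3855 = 604.25 / 0.3855 ≈ 1567.44
  x_P = (0.1550·500 + 0.5650·700 + 0.2300·150) / 0.3855 = 507.50 / 0.3855 ≈ 1316.47
  x_S = (0.4250·500 + 0.4300·700 + 0.7550·150) / 0.3855 = 626.75 / 0.3855 ≈ 1625.81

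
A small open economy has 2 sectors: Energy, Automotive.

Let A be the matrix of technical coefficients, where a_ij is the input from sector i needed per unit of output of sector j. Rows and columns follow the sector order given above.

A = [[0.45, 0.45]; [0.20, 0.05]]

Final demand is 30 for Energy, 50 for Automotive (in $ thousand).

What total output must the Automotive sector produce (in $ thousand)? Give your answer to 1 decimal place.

I − A =
  [   0.55    -0.45]
  [  -0.20     0.95]
det(I−A) = (0.55)(0.95) − (-0.45)(-0.20) = 0.4325
adj(I−A) = [[0.95, 0.45], [0.20, 0.55]]
(I − A)⁻¹ = adj(I−A) / det(I−A) ≈
  [   2.1965     1.0405]
  [   0.4624     1.2717]
x = (I − A)⁻¹ d = adj(I−A)·d / det(I−A), with det(I−A) = 0.4325:
  x_1 = (0.95·30 + 0.45·50) / 0.4325 = 51.00 / 0.4325 ≈ 117.9
  x_2 = (0.20·30 + 0.55·50) / 0.4325 = 33.50 / 0.4325 ≈ 77.5

x_2 = 77.5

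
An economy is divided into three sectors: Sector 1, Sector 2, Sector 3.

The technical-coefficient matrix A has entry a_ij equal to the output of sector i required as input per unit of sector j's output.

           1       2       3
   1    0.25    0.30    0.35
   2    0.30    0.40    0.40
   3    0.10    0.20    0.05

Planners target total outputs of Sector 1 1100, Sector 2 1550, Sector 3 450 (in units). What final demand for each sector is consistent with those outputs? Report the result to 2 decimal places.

I − A =
  [   0.75    -0.30    -0.35]
  [  -0.30     0.60    -0.40]
  [  -0.10    -0.20     0.95]
d = (I − A) x:
  d_1 = (+0.75)·1100 + (-0.30)·1550 + (-0.35)·450 = 202.50
  d_2 = (-0.30)·1100 + (+0.60)·1550 + (-0.40)·450 = 420.00
  d_3 = (-0.10)·1100 + (-0.20)·1550 + (+0.95)·450 = 7.50

d_1 = 202.50, d_2 = 420.00, d_3 = 7.50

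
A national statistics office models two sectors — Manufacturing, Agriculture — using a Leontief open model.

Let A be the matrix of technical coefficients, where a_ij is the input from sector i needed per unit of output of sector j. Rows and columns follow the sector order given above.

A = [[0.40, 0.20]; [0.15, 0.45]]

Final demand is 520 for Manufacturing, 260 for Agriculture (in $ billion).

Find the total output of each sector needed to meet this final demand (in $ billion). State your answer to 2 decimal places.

I − A =
  [   0.60    -0.20]
  [  -0.15     0.55]
det(I−A) = (0.60)(0.55) − (-0.20)(-0.15) = 0.3000
adj(I−A) = [[0.55, 0.20], [0.15, 0.60]]
(I − A)⁻¹ = adj(I−A) / det(I−A) ≈
  [   1.8333     0.6667]
  [   0.5000     2.0000]
x = (I − A)⁻¹ d = adj(I−A)·d / det(I−A), with det(I−A) = 0.3000:
  x_M = (0.55·520 + 0.20·260) / 0.3000 = 338.00 / 0.3000 ≈ 1126.67
  x_A = (0.15·520 + 0.60·260) / 0.3000 = 234.00 / 0.3000 = 780.00

x_M = 1126.67, x_A = 780.00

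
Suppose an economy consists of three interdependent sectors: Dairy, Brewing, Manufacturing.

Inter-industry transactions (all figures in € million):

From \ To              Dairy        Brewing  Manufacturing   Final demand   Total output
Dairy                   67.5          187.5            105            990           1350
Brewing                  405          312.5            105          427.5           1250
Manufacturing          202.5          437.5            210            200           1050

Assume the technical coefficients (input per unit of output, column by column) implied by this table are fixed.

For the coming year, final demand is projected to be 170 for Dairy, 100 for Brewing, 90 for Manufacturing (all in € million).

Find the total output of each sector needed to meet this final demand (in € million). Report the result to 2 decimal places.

Technical coefficients a_ij = z_ij / X_j:
  a_DD = 67.5/1350 = 0.05, a_BD = 405/1350 = 0.30, a_MD = 202.5/1350 = 0.15
  a_DB = 187.5/1250 = 0.15, a_BB = 312.5/1250 = 0.25, a_MB = 437.5/1250 = 0.35
  a_DM = 105/1050 = 0.10, a_BM = 105/1050 = 0.10, a_MM = 210/1050 = 0.20
I − A =
  [   0.95    -0.15    -0.10]
  [  -0.30     0.75    -0.10]
  [  -0.15    -0.35     0.80]
Cofactors of I−A, C_ij = (−1)^(i+j)·(minor ij) (rows/columns in the sector order above):
  C_11 = (0.75)(0.80) − (-0.10)(-0.35) = 0.5650
  C_12 = −[(-0.30)(0.80) − (-0.10)(-0.15)] = 0.2550
  C_13 = (-0.30)(-0.35) − (0.75)(-0.15) = 0.2175
  C_21 = −[(-0.15)(0.80) − (-0.10)(-0.35)] = 0.1550
  C_22 = (0.95)(0.80) − (-0.10)(-0.15) = 0.7450
  C_23 = −[(0.95)(-0.35) − (-0.15)(-0.15)] = 0.3550
  C_31 = (-0.15)(-0.10) − (-0.10)(0.75) = 0.0900
  C_32 = −[(0.95)(-0.10) − (-0.10)(-0.30)] = 0.1250
  C_33 = (0.95)(0.75) − (-0.15)(-0.30) = 0.6675
det(I−A) = Σ_j (I−A)_1j·C_1j = (0.95)(0.5650) + (-0.15)(0.2550) + (-0.10)(0.2175) = 0.47675
adj(I−A) = Cᵀ =
  [ 0.5650   0.1550   0.0900]
  [ 0.2550   0.7450   0.1250]
  [ 0.2175   0.3550   0.6675]
(I − A)⁻¹ = adj(I−A) / det(I−A) ≈
  [   1.1851     0.3251     0.1888]
  [   0.5349     1.5627     0.2622]
  [   0.4562     0.7446     1.4001]
x = (I − A)⁻¹ d = adj(I−A)·d / det(I−A), with det(I−A) = 0.47675:
  x_D = (0.5650·170 + 0.1550·100 + 0.0900·90) / 0.47675 = 119.65 / 0.47675 ≈ 250.97
  x_B = (0.2550·170 + 0.7450·100 + 0.1250·90) / 0.47675 = 129.10 / 0.47675 ≈ 270.79
  x_M = (0.2175·170 + 0.3550·100 + 0.6675·90) / 0.47675 = 132.55 / 0.47675 ≈ 278.03

x_D = 250.97, x_B = 270.79, x_M = 278.03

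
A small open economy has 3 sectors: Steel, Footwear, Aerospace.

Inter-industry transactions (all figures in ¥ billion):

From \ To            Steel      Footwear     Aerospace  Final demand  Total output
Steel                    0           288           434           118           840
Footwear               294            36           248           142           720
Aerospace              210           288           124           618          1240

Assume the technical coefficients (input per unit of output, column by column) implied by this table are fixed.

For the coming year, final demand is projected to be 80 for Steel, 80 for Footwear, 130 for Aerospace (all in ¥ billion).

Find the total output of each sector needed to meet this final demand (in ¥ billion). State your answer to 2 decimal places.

Technical coefficients a_ij = z_ij / X_j:
  a_SS = 0/840 = 0.00, a_FS = 294/840 = 0.35, a_AS = 210/840 = 0.25
  a_SF = 288/720 = 0.40, a_FF = 36/720 = 0.05, a_AF = 288/720 = 0.40
  a_SA = 434/1240 = 0.35, a_FA = 248/1240 = 0.20, a_AA = 124/1240 = 0.10
I − A =
  [   1.00    -0.40    -0.35]
  [  -0.35     0.95    -0.20]
  [  -0.25    -0.40     0.90]
Cofactors of I−A, C_ij = (−1)^(i+j)·(minor ij) (rows/columns in the sector order above):
  C_11 = (0.95)(0.90) − (-0.20)(-0.40) = 0.7750
  C_12 = −[(-0.35)(0.90) − (-0.20)(-0.25)] = 0.3650
  C_13 = (-0.35)(-0.40) − (0.95)(-0.25) = 0.3775
  C_21 = −[(-0.40)(0.90) − (-0.35)(-0.40)] = 0.5000
  C_22 = (1.00)(0.90) − (-0.35)(-0.25) = 0.8125
  C_23 = −[(1.00)(-0.40) − (-0.40)(-0.25)] = 0.5000
  C_31 = (-0.40)(-0.20) − (-0.35)(0.95) = 0.4125
  C_32 = −[(1.00)(-0.20) − (-0.35)(-0.35)] = 0.3225
  C_33 = (1.00)(0.95) − (-0.40)(-0.35) = 0.8100
det(I−A) = Σ_j (I−A)_1j·C_1j = (1.00)(0.7750) + (-0.40)(0.3650) + (-0.35)(0.3775) = 0.496875
adj(I−A) = Cᵀ =
  [ 0.7750   0.5000   0.4125]
  [ 0.3650   0.8125   0.3225]
  [ 0.3775   0.5000   0.8100]
(I − A)⁻¹ = adj(I−A) / det(I−A) ≈
  [   1.5597     1.0063     0.8302]
  [   0.7346     1.6352     0.6491]
  [   0.7597     1.0063     1.6302]
x = (I − A)⁻¹ d = adj(I−A)·d / det(I−A), with det(I−A) = 0.496875:
  x_S = (0.7750·80 + 0.5000·80 + 0.4125·130) / 0.496875 = 155.625 / 0.496875 ≈ 313.21
  x_F = (0.3650·80 + 0.8125·80 + 0.3225·130) / 0.496875 = 136.125 / 0.496875 ≈ 273.96
  x_A = (0.3775·80 + 0.5000·80 + 0.8100·130) / 0.496875 = 175.50 / 0.496875 ≈ 353.21

x_S = 313.21, x_F = 273.96, x_A = 353.21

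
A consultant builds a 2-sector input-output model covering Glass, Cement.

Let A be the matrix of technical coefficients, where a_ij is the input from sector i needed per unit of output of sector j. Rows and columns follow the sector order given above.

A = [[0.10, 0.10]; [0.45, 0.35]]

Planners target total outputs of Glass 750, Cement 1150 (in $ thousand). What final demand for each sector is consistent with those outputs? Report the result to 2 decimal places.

d_1 = 560.00, d_2 = 410.00

I − A =
  [   0.90    -0.10]
  [  -0.45     0.65]
d = (I − A) x:
  d_1 = (+0.90)·750 + (-0.10)·1150 = 560.00
  d_2 = (-0.45)·750 + (+0.65)·1150 = 410.00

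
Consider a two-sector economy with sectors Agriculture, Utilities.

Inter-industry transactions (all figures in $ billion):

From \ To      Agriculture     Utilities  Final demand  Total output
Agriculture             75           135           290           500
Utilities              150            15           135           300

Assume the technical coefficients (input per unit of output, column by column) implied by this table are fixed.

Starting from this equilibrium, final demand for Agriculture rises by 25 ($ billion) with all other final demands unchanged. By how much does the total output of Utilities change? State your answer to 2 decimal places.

Technical coefficients a_ij = z_ij / X_j:
  a_AA = 75/500 = 0.15, a_UA = 150/500 = 0.30
  a_AU = 135/300 = 0.45, a_UU = 15/300 = 0.05
I − A =
  [   0.85    -0.45]
  [  -0.30     0.95]
det(I−A) = (0.85)(0.95) − (-0.45)(-0.30) = 0.6725
adj(I−A) = [[0.95, 0.45], [0.30, 0.85]]
(I − A)⁻¹ = adj(I−A) / det(I−A) ≈
  [   1.4126     0.6691]
  [   0.4461     1.2639]
Δx = (I − A)⁻¹ Δd with Δd having +25 in the Agriculture component and 0 elsewhere.
So Δx_U = L_UA · (+25), where L_UA = adj(I−A)_UA / det(I−A) = 0.30 / 0.6725.
Δx_U = 0.30 × (+25) / 0.6725 = 7.50 / 0.6725 ≈ 11.15.

Δx_U = 11.15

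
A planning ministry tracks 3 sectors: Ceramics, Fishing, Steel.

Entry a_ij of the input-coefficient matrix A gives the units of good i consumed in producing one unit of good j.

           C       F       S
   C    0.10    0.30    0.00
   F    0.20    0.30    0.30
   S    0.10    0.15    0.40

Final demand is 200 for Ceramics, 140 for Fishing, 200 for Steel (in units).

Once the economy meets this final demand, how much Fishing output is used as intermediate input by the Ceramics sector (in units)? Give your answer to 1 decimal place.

z_FC = 80.8

I − A =
  [   0.90    -0.30     0.00]
  [  -0.20     0.70    -0.30]
  [  -0.10    -0.15     0.60]
Cofactors of I−A, C_ij = (−1)^(i+j)·(minor ij) (rows/columns in the sector order above):
  C_11 = (0.70)(0.60) − (-0.30)(-0.15) = 0.3750
  C_12 = −[(-0.20)(0.60) − (-0.30)(-0.10)] = 0.1500
  C_13 = (-0.20)(-0.15) − (0.70)(-0.10) = 0.1000
  C_21 = −[(-0.30)(0.60) − (0.00)(-0.15)] = 0.1800
  C_22 = (0.90)(0.60) − (0.00)(-0.10) = 0.5400
  C_23 = −[(0.90)(-0.15) − (-0.30)(-0.10)] = 0.1650
  C_31 = (-0.30)(-0.30) − (0.00)(0.70) = 0.0900
  C_32 = −[(0.90)(-0.30) − (0.00)(-0.20)] = 0.2700
  C_33 = (0.90)(0.70) − (-0.30)(-0.20) = 0.5700
det(I−A) = Σ_j (I−A)_1j·C_1j = (0.90)(0.3750) + (-0.30)(0.1500) + (0.00)(0.1000) = 0.2925
adj(I−A) = Cᵀ =
  [ 0.3750   0.1800   0.0900]
  [ 0.1500   0.5400   0.2700]
  [ 0.1000   0.1650   0.5700]
(I − A)⁻¹ = adj(I−A) / det(I−A) ≈
  [   1.2821     0.6154     0.3077]
  [   0.5128     1.8462     0.9231]
  [   0.3419     0.5641     1.9487]
First solve x = (I − A)⁻¹ d = adj(I−A)·d / det(I−A); in particular x_C = (0.3750·200 + 0.1800·140 + 0.0900·200) / 0.2925 = 118.20 / 0.2925 ≈ 404.103.
Intermediate flow from F to C: z_FC = a_FC · x_C = 0.20 × 118.20 / 0.2925 = 23.64 / 0.2925 ≈ 80.8.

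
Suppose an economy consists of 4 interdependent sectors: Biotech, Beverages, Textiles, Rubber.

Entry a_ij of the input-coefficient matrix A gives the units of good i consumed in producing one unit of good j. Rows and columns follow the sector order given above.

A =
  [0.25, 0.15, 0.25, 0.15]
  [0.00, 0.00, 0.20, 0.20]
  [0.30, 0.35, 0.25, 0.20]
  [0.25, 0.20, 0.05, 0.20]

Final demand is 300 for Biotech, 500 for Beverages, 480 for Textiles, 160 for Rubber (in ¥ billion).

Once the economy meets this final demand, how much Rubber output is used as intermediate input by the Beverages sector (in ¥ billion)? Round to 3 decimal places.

I − A =
  [   0.75    -0.15    -0.25    -0.15]
  [   0.00     1.00    -0.20    -0.20]
  [  -0.30    -0.35     0.75    -0.20]
  [  -0.25    -0.20    -0.05     0.80]
Compute the cofactors C_ij = (−1)^(i+j)·(3×3 minor ij) of I−A; the adjugate is their transpose:
adj(I−A) = Cᵀ =
  [ 0.492500   0.193625   0.229000   0.198000]
  [ 0.098500   0.339625   0.132500   0.136500]
  [ 0.295500   0.279375   0.525000   0.256500]
  [ 0.197000   0.162875   0.137500   0.426000]
det(I−A) = Σ_j (I−A)_1j·C_1j = (0.75)(0.492500) + (-0.15)(0.098500) + (-0.25)(0.295500) + (-0.15)(0.197000) = 0.251175
(I − A)⁻¹ = adj(I−A) / det(I−A) ≈
  [   1.9608     0.7709     0.9117     0.7883]
  [   0.3922     1.3521     0.5275     0.5434]
  [   1.1765     1.1123     2.0902     1.0212]
  [   0.7843     0.6485     0.5474     1.6960]
First solve x = (I − A)⁻¹ d = adj(I−A)·d / det(I−A); in particular x_2 = (0.098500·300 + 0.339625·500 + 0.132500·480 + 0.136500·160) / 0.251175 = 284.8025 / 0.251175 ≈ 1133.88076.
Intermediate flow from 4 to 2: z_42 = a_42 · x_2 = 0.20 × 284.8025 / 0.251175 = 56.9605 / 0.251175 ≈ 226.776.

z_42 = 226.776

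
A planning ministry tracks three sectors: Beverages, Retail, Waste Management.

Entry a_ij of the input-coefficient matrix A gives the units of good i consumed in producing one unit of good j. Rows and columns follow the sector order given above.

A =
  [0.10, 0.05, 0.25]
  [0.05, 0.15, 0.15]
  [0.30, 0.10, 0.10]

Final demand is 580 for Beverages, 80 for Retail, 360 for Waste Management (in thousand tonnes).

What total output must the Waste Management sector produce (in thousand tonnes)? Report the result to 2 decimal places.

I − A =
  [   0.90    -0.05    -0.25]
  [  -0.05     0.85    -0.15]
  [  -0.30    -0.10     0.90]
Cofactors of I−A, C_ij = (−1)^(i+j)·(minor ij) (rows/columns in the sector order above):
  C_11 = (0.85)(0.90) − (-0.15)(-0.10) = 0.7500
  C_12 = −[(-0.05)(0.90) − (-0.15)(-0.30)] = 0.0900
  C_13 = (-0.05)(-0.10) − (0.85)(-0.30) = 0.2600
  C_21 = −[(-0.05)(0.90) − (-0.25)(-0.10)] = 0.0700
  C_22 = (0.90)(0.90) − (-0.25)(-0.30) = 0.7350
  C_23 = −[(0.90)(-0.10) − (-0.05)(-0.30)] = 0.1050
  C_31 = (-0.05)(-0.15) − (-0.25)(0.85) = 0.2200
  C_32 = −[(0.90)(-0.15) − (-0.25)(-0.05)] = 0.1475
  C_33 = (0.90)(0.85) − (-0.05)(-0.05) = 0.7625
det(I−A) = Σ_j (I−A)_1j·C_1j = (0.90)(0.7500) + (-0.05)(0.0900) + (-0.25)(0.2600) = 0.6055
adj(I−A) = Cᵀ =
  [ 0.7500   0.0700   0.2200]
  [ 0.0900   0.7350   0.1475]
  [ 0.2600   0.1050   0.7625]
(I − A)⁻¹ = adj(I−A) / det(I−A) ≈
  [   1.2386     0.1156     0.3633]
  [   0.1486     1.2139     0.2436]
  [   0.4294     0.1734     1.2593]
x = (I − A)⁻¹ d = adj(I−A)·d / det(I−A), with det(I−A) = 0.6055:
  x_B = (0.7500·580 + 0.0700·80 + 0.2200·360) / 0.6055 = 519.80 / 0.6055 ≈ 858.46
  x_R = (0.0900·580 + 0.7350·80 + 0.1475·360) / 0.6055 = 164.10 / 0.6055 ≈ 271.02
  x_W = (0.2600·580 + 0.1050·80 + 0.7625·360) / 0.6055 = 433.70 / 0.6055 ≈ 716.27

x_W = 716.27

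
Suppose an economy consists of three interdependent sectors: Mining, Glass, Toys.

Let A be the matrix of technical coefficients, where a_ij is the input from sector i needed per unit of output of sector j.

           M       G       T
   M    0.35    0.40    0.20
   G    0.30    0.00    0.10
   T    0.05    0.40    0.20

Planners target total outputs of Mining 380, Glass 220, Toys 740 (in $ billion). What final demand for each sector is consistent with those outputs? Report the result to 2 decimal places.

I − A =
  [   0.65    -0.40    -0.20]
  [  -0.30     1.00    -0.10]
  [  -0.05    -0.40     0.80]
d = (I − A) x:
  d_M = (+0.65)·380 + (-0.40)·220 + (-0.20)·740 = 11.00
  d_G = (-0.30)·380 + (+1.00)·220 + (-0.10)·740 = 32.00
  d_T = (-0.05)·380 + (-0.40)·220 + (+0.80)·740 = 485.00

d_M = 11.00, d_G = 32.00, d_T = 485.00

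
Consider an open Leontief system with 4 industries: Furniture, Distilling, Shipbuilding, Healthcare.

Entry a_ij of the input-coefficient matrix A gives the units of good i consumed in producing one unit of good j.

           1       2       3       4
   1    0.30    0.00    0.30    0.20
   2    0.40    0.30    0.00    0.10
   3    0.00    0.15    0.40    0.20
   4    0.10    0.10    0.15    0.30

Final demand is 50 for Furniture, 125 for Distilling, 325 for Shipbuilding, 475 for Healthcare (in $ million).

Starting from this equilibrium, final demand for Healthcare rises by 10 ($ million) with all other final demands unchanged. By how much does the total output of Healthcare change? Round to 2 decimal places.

I − A =
  [   0.70     0.00    -0.30    -0.20]
  [  -0.40     0.70     0.00    -0.10]
  [   0.00    -0.15     0.60    -0.20]
  [  -0.10    -0.10    -0.15     0.70]
Compute the cofactors C_ij = (−1)^(i+j)·(3×3 minor ij) of I−A; the adjugate is their transpose:
adj(I−A) = Cᵀ =
  [ 0.26475   0.05400   0.16500   0.13050]
  [ 0.16200   0.25500   0.10950   0.11400]
  [ 0.06550   0.08450   0.31400   0.12050]
  [ 0.07500   0.06225   0.10650   0.27600]
det(I−A) = Σ_j (I−A)_1j·C_1j = (0.70)(0.26475) + (0.00)(0.16200) + (-0.30)(0.06550) + (-0.20)(0.07500) = 0.150675
(I − A)⁻¹ = adj(I−A) / det(I−A) ≈
  [   1.7571     0.3584     1.0951     0.8661]
  [   1.0752     1.6924     0.7267     0.7566]
  [   0.4347     0.5608     2.0840     0.7997]
  [   0.4978     0.4131     0.7068     1.8318]
Δx = (I − A)⁻¹ Δd with Δd having +10 in the Healthcare component and 0 elsewhere.
So Δx_4 = L_44 · (+10), where L_44 = adj(I−A)_44 / det(I−A) = 0.27600 / 0.150675.
Δx_4 = 0.27600 × (+10) / 0.150675 = 2.76 / 0.150675 ≈ 18.32.

Δx_4 = 18.32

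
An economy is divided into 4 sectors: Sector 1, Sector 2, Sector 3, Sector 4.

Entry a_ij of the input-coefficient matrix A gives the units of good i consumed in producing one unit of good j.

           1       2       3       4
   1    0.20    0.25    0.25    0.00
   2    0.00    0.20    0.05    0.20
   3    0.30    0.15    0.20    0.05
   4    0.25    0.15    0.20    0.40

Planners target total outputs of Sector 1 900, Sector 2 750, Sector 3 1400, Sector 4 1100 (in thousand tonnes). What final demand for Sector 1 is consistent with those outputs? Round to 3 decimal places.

I − A =
  [   0.80    -0.25    -0.25     0.00]
  [   0.00     0.80    -0.05    -0.20]
  [  -0.30    -0.15     0.80    -0.05]
  [  -0.25    -0.15    -0.20     0.60]
d = (I − A) x:
  d_1 = (+0.80)·900 + (-0.25)·750 + (-0.25)·1400 + (+0.00)·1100 = 182.500
  d_2 = (+0.00)·900 + (+0.80)·750 + (-0.05)·1400 + (-0.20)·1100 = 310.000
  d_3 = (-0.30)·900 + (-0.15)·750 + (+0.80)·1400 + (-0.05)·1100 = 682.500
  d_4 = (-0.25)·900 + (-0.15)·750 + (-0.20)·1400 + (+0.60)·1100 = 42.500

d_1 = 182.500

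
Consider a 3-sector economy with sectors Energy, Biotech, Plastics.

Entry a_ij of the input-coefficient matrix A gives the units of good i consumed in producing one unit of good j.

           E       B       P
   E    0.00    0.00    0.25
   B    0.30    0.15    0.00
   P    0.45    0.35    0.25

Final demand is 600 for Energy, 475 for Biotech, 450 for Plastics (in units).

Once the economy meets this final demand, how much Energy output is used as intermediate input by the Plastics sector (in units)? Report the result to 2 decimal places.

z_EP = 407.88

I − A =
  [   1.00     0.00    -0.25]
  [  -0.30     0.85     0.00]
  [  -0.45    -0.35     0.75]
Cofactors of I−A, C_ij = (−1)^(i+j)·(minor ij) (rows/columns in the sector order above):
  C_11 = (0.85)(0.75) − (0.00)(-0.35) = 0.6375
  C_12 = −[(-0.30)(0.75) − (0.00)(-0.45)] = 0.2250
  C_13 = (-0.30)(-0.35) − (0.85)(-0.45) = 0.4875
  C_21 = −[(0.00)(0.75) − (-0.25)(-0.35)] = 0.0875
  C_22 = (1.00)(0.75) − (-0.25)(-0.45) = 0.6375
  C_23 = −[(1.00)(-0.35) − (0.00)(-0.45)] = 0.3500
  C_31 = (0.00)(0.00) − (-0.25)(0.85) = 0.2125
  C_32 = −[(1.00)(0.00) − (-0.25)(-0.30)] = 0.0750
  C_33 = (1.00)(0.85) − (0.00)(-0.30) = 0.8500
det(I−A) = Σ_j (I−A)_1j·C_1j = (1.00)(0.6375) + (0.00)(0.2250) + (-0.25)(0.4875) = 0.515625
adj(I−A) = Cᵀ =
  [ 0.6375   0.0875   0.2125]
  [ 0.2250   0.6375   0.0750]
  [ 0.4875   0.3500   0.8500]
(I − A)⁻¹ = adj(I−A) / det(I−A) ≈
  [   1.2364     0.1697     0.4121]
  [   0.4364     1.2364     0.1455]
  [   0.9455     0.6788     1.6485]
First solve x = (I − A)⁻¹ d = adj(I−A)·d / det(I−A); in particular x_P = (0.4875·600 + 0.3500·475 + 0.8500·450) / 0.515625 = 841.25 / 0.515625 ≈ 1631.5152.
Intermediate flow from E to P: z_EP = a_EP · x_P = 0.25 × 841.25 / 0.515625 = 210.3125 / 0.515625 ≈ 407.88.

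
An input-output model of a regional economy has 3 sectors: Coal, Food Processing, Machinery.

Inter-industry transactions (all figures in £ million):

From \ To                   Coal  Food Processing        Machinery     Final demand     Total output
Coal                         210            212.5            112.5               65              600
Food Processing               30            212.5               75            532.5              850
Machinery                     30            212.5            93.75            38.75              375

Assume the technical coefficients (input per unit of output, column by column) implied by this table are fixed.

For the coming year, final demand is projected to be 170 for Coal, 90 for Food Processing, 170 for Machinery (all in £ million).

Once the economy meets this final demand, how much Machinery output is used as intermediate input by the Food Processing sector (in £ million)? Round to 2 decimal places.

z_32 = 61.43

Technical coefficients a_ij = z_ij / X_j:
  a_11 = 210/600 = 0.35, a_21 = 30/600 = 0.05, a_31 = 30/600 = 0.05
  a_12 = 212.5/850 = 0.25, a_22 = 212.5/850 = 0.25, a_32 = 212.5/850 = 0.25
  a_13 = 112.5/375 = 0.30, a_23 = 75/375 = 0.20, a_33 = 93.75/375 = 0.25
I − A =
  [   0.65    -0.25    -0.30]
  [  -0.05     0.75    -0.20]
  [  -0.05    -0.25     0.75]
Cofactors of I−A, C_ij = (−1)^(i+j)·(minor ij) (rows/columns in the sector order above):
  C_11 = (0.75)(0.75) − (-0.20)(-0.25) = 0.5125
  C_12 = −[(-0.05)(0.75) − (-0.20)(-0.05)] = 0.0475
  C_13 = (-0.05)(-0.25) − (0.75)(-0.05) = 0.0500
  C_21 = −[(-0.25)(0.75) − (-0.30)(-0.25)] = 0.2625
  C_22 = (0.65)(0.75) − (-0.30)(-0.05) = 0.4725
  C_23 = −[(0.65)(-0.25) − (-0.25)(-0.05)] = 0.1750
  C_31 = (-0.25)(-0.20) − (-0.30)(0.75) = 0.2750
  C_32 = −[(0.65)(-0.20) − (-0.30)(-0.05)] = 0.1450
  C_33 = (0.65)(0.75) − (-0.25)(-0.05) = 0.4750
det(I−A) = Σ_j (I−A)_1j·C_1j = (0.65)(0.5125) + (-0.25)(0.0475) + (-0.30)(0.0500) = 0.30625
adj(I−A) = Cᵀ =
  [ 0.5125   0.2625   0.2750]
  [ 0.0475   0.4725   0.1450]
  [ 0.0500   0.1750   0.4750]
(I − A)⁻¹ = adj(I−A) / det(I−A) ≈
  [   1.6735     0.8571     0.8980]
  [   0.1551     1.5429     0.4735]
  [   0.1633     0.5714     1.5510]
First solve x = (I − A)⁻¹ d = adj(I−A)·d / det(I−A); in particular x_2 = (0.0475·170 + 0.4725·90 + 0.1450·170) / 0.30625 = 75.25 / 0.30625 ≈ 245.7143.
Intermediate flow from 3 to 2: z_32 = a_32 · x_2 = 0.25 × 75.25 / 0.30625 = 18.8125 / 0.30625 ≈ 61.43.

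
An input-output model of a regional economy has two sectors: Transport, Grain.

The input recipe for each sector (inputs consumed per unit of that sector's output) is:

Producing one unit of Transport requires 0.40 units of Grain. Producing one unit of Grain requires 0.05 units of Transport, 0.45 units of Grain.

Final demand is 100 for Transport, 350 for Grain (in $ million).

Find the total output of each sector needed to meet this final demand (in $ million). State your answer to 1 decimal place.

I − A =
  [   1.00    -0.05]
  [  -0.40     0.55]
det(I−A) = (1.00)(0.55) − (-0.05)(-0.40) = 0.5300
adj(I−A) = [[0.55, 0.05], [0.40, 1.00]]
(I − A)⁻¹ = adj(I−A) / det(I−A) ≈
  [   1.0377     0.0943]
  [   0.7547     1.8868]
x = (I − A)⁻¹ d = adj(I−A)·d / det(I−A), with det(I−A) = 0.5300:
  x_T = (0.55·100 + 0.05·350) / 0.5300 = 72.50 / 0.5300 ≈ 136.8
  x_G = (0.40·100 + 1.00·350) / 0.5300 = 390.00 / 0.5300 ≈ 735.8

x_T = 136.8, x_G = 735.8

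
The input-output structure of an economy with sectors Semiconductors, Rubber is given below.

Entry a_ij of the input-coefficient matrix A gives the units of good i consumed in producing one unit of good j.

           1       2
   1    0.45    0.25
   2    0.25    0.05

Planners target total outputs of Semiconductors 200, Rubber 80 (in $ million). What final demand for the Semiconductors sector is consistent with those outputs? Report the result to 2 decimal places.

I − A =
  [   0.55    -0.25]
  [  -0.25     0.95]
d = (I − A) x:
  d_1 = (+0.55)·200 + (-0.25)·80 = 90.00
  d_2 = (-0.25)·200 + (+0.95)·80 = 26.00

d_1 = 90.00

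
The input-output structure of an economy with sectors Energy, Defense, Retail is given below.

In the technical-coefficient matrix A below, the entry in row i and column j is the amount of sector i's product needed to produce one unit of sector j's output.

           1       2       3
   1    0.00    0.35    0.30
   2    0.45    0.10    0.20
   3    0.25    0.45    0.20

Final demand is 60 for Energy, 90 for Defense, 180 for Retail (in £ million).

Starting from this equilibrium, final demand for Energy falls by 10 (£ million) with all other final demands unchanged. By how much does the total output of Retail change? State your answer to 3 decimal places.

I − A =
  [   1.00    -0.35    -0.30]
  [  -0.45     0.90    -0.20]
  [  -0.25    -0.45     0.80]
Cofactors of I−A, C_ij = (−1)^(i+j)·(minor ij) (rows/columns in the sector order above):
  C_11 = (0.90)(0.80) − (-0.20)(-0.45) = 0.6300
  C_12 = −[(-0.45)(0.80) − (-0.20)(-0.25)] = 0.4100
  C_13 = (-0.45)(-0.45) − (0.90)(-0.25) = 0.4275
  C_21 = −[(-0.35)(0.80) − (-0.30)(-0.45)] = 0.4150
  C_22 = (1.00)(0.80) − (-0.30)(-0.25) = 0.7250
  C_23 = −[(1.00)(-0.45) − (-0.35)(-0.25)] = 0.5375
  C_31 = (-0.35)(-0.20) − (-0.30)(0.90) = 0.3400
  C_32 = −[(1.00)(-0.20) − (-0.30)(-0.45)] = 0.3350
  C_33 = (1.00)(0.90) − (-0.35)(-0.45) = 0.7425
det(I−A) = Σ_j (I−A)_1j·C_1j = (1.00)(0.6300) + (-0.35)(0.4100) + (-0.30)(0.4275) = 0.35825
adj(I−A) = Cᵀ =
  [ 0.6300   0.4150   0.3400]
  [ 0.4100   0.7250   0.3350]
  [ 0.4275   0.5375   0.7425]
(I − A)⁻¹ = adj(I−A) / det(I−A) ≈
  [   1.7585     1.1584     0.9491]
  [   1.1445     2.0237     0.9351]
  [   1.1933     1.5003     2.0726]
Δx = (I − A)⁻¹ Δd with Δd having -10 in the Energy component and 0 elsewhere.
So Δx_3 = L_31 · (-10), where L_31 = adj(I−A)_31 / det(I−A) = 0.4275 / 0.35825.
Δx_3 = 0.4275 × (-10) / 0.35825 = -4.275 / 0.35825 ≈ -11.933.

Δx_3 = -11.933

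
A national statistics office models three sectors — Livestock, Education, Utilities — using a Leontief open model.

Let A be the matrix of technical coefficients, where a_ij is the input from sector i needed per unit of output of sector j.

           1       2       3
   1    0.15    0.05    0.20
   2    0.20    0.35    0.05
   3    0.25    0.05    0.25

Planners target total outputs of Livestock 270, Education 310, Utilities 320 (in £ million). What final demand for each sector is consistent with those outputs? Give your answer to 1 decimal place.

I − A =
  [   0.85    -0.05    -0.20]
  [  -0.20     0.65    -0.05]
  [  -0.25    -0.05     0.75]
d = (I − A) x:
  d_1 = (+0.85)·270 + (-0.05)·310 + (-0.20)·320 = 150.0
  d_2 = (-0.20)·270 + (+0.65)·310 + (-0.05)·320 = 131.5
  d_3 = (-0.25)·270 + (-0.05)·310 + (+0.75)·320 = 157.0

d_1 = 150.0, d_2 = 131.5, d_3 = 157.0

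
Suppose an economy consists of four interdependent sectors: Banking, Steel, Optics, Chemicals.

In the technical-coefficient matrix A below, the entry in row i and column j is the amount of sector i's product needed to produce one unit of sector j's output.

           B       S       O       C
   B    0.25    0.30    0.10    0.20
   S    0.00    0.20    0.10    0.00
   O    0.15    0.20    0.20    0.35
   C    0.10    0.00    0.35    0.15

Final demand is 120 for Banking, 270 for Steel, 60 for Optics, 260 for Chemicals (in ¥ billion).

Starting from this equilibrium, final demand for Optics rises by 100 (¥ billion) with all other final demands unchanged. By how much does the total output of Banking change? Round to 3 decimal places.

Δx_B = 52.813

I − A =
  [   0.75    -0.30    -0.10    -0.20]
  [   0.00     0.80    -0.10     0.00]
  [  -0.15    -0.20     0.80    -0.35]
  [  -0.10     0.00    -0.35     0.85]
Compute the cofactors C_ij = (−1)^(i+j)·(3×3 minor ij) of I−A; the adjugate is their transpose:
adj(I−A) = Cᵀ =
  [ 0.429000   0.198250   0.149500   0.162500]
  [ 0.016250   0.375375   0.061750   0.029250]
  [ 0.130000   0.172250   0.494000   0.234000]
  [ 0.104000   0.094250   0.221000   0.448500]
det(I−A) = Σ_j (I−A)_1j·C_1j = (0.75)(0.429000) + (-0.30)(0.016250) + (-0.10)(0.130000) + (-0.20)(0.104000) = 0.283075
(I − A)⁻¹ = adj(I−A) / det(I−A) ≈
  [   1.5155     0.7003     0.5281     0.5741]
  [   0.0574     1.3261     0.2181     0.1033]
  [   0.4592     0.6085     1.7451     0.8266]
  [   0.3674     0.3330     0.7807     1.5844]
Δx = (I − A)⁻¹ Δd with Δd having +100 in the Optics component and 0 elsewhere.
So Δx_B = L_BO · (+100), where L_BO = adj(I−A)_BO / det(I−A) = 0.149500 / 0.283075.
Δx_B = 0.149500 × (+100) / 0.283075 = 14.95 / 0.283075 ≈ 52.813.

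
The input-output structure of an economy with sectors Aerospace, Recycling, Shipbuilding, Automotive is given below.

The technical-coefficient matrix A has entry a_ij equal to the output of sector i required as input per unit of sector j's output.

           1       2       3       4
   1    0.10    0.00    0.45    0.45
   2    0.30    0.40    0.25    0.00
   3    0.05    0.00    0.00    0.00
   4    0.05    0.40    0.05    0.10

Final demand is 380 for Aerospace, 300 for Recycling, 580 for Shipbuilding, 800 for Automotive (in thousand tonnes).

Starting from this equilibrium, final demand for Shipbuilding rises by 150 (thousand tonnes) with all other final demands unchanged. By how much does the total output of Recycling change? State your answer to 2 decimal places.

I − A =
  [   0.90     0.00    -0.45    -0.45]
  [  -0.30     0.60    -0.25     0.00]
  [  -0.05     0.00     1.00     0.00]
  [  -0.05    -0.40    -0.05     0.90]
Compute the cofactors C_ij = (−1)^(i+j)·(3×3 minor ij) of I−A; the adjugate is their transpose:
adj(I−A) = Cᵀ =
  [ 0.540000   0.180000   0.301500   0.270000]
  [ 0.281250   0.766125   0.325125   0.140625]
  [ 0.027000   0.009000   0.418500   0.013500]
  [ 0.156500   0.351000   0.184500   0.526500]
det(I−A) = Σ_j (I−A)_1j·C_1j = (0.90)(0.540000) + (0.00)(0.281250) + (-0.45)(0.027000) + (-0.45)(0.156500) = 0.403425
(I − A)⁻¹ = adj(I−A) / det(I−A) ≈
  [   1.3385     0.4462     0.7474     0.6693]
  [   0.6972     1.8991     0.8059     0.3486]
  [   0.0669     0.0223     1.0374     0.0335]
  [   0.3879     0.8701     0.4573     1.3051]
Δx = (I − A)⁻¹ Δd with Δd having +150 in the Shipbuilding component and 0 elsewhere.
So Δx_2 = L_23 · (+150), where L_23 = adj(I−A)_23 / det(I−A) = 0.325125 / 0.403425.
Δx_2 = 0.325125 × (+150) / 0.403425 = 48.76875 / 0.403425 ≈ 120.89.

Δx_2 = 120.89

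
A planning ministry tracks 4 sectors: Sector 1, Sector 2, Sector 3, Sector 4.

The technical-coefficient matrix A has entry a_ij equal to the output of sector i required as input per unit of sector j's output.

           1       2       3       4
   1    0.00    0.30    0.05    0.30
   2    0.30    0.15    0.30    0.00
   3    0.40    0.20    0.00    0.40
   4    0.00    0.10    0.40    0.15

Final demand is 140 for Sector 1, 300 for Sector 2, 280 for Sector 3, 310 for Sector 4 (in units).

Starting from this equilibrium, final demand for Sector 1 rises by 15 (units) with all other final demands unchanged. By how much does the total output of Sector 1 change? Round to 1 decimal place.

I − A =
  [   1.00    -0.30    -0.05    -0.30]
  [  -0.30     0.85    -0.30     0.00]
  [  -0.40    -0.20     1.00    -0.40]
  [   0.00    -0.10    -0.40     0.85]
Compute the cofactors C_ij = (−1)^(i+j)·(3×3 minor ij) of I−A; the adjugate is their transpose:
adj(I−A) = Cᵀ =
  [ 0.523500   0.271500   0.223625   0.290000]
  [ 0.309000   0.625000   0.303750   0.252000]
  [ 0.352000   0.324000   0.637000   0.424000]
  [ 0.202000   0.226000   0.335500   0.644000]
det(I−A) = Σ_j (I−A)_1j·C_1j = (1.00)(0.523500) + (-0.30)(0.309000) + (-0.05)(0.352000) + (-0.30)(0.202000) = 0.3526
(I − A)⁻¹ = adj(I−A) / det(I−A) ≈
  [   1.4847     0.7700     0.6342     0.8225]
  [   0.8763     1.7725     0.8615     0.7147]
  [   0.9983     0.9189     1.8066     1.2025]
  [   0.5729     0.6410     0.9515     1.8264]
Δx = (I − A)⁻¹ Δd with Δd having +15 in the Sector 1 component and 0 elsewhere.
So Δx_1 = L_11 · (+15), where L_11 = adj(I−A)_11 / det(I−A) = 0.523500 / 0.3526.
Δx_1 = 0.523500 × (+15) / 0.3526 = 7.8525 / 0.3526 ≈ 22.3.

Δx_1 = 22.3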